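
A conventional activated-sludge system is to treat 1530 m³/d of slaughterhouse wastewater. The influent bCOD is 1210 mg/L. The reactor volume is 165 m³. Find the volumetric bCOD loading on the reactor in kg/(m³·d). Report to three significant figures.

L_v ≈ 11.2 kg bCOD/(m³·d)

L_v = Q S₀ / V = 1530 × 1210 × 10⁻³ / 165.0 = 11.22 kg/(m³·d).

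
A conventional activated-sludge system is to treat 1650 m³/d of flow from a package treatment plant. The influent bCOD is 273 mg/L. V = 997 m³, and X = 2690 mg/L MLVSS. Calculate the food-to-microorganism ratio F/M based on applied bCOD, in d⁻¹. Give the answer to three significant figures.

F/M = Q·S₀ / (V·X) = 1650 × 273 / (997.0 × 2690) = 0.1680 g bCOD·(g VSS·d)⁻¹.

F/M ≈ 0.168 d⁻¹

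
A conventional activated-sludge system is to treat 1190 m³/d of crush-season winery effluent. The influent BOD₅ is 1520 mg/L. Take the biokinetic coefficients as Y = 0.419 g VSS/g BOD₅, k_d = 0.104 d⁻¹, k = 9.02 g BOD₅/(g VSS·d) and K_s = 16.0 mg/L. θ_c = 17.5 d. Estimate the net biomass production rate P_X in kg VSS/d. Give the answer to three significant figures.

P_X ≈ 269 kg VSS/d

From the Monod/SRT balance for a CMAS, S = K_s·(1+k_d θ_c)/[θ_c·(Y k − k_d) − 1] = 16.0 × (1 + 0.104 × 17.5) / [17.5 × (0.419 × 9.02 − 0.104) − 1] = 45.12 / 63.32 = 0.7126 mg/L.
The observed yield is Y_obs = Y/(1 + k_d·θ_c) = 0.419 / (1 + 0.104 × 17.5) = 0.419 / 2.820 = 0.1486 g VSS per g BOD₅ removed.
ΔS = 1520 − 0.713 = 1519 mg/L, so the substrate removal rate is 1190 × 1519/1000 = 1808 kg BOD₅/d.
P_X = Y_obs · Q(S₀ − S) = 0.1486 × 1808 = 268.6 kg VSS/d.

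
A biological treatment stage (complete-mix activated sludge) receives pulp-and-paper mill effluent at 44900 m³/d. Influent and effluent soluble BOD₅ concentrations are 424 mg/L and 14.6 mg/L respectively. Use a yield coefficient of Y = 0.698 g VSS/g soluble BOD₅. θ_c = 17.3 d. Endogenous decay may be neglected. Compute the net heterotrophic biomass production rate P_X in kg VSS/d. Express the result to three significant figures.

Since k_d ≈ 0, Y_obs = Y = 0.698 g VSS/g soluble BOD₅.
ΔS = 424 − 14.6 = 409.4 mg/L, so the substrate removal rate is 44900 × 409.4/1000 = 18382 kg soluble BOD₅/d.
So the net sludge growth is P_X = 0.6980 × 18382 = 12831 kg VSS/d.

P_X ≈ 12800 kg VSS/d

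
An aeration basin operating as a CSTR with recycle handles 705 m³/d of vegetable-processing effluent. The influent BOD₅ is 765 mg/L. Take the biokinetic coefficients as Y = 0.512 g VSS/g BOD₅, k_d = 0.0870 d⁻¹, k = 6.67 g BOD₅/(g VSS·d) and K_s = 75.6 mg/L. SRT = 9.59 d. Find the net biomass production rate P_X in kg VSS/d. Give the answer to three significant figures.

Effluent substrate depends only on kinetics and SRT: S = K_s(1 + k_d θ_c) / [θ_c(Yk − k_d) − 1] = 75.6 × (1 + 0.0870 × 9.59) / [9.59 × (0.512 × 6.67 − 0.0870) − 1] = 138.7 / 30.92 = 4.486 mg/L.
The observed yield is Y_obs = Y/(1 + k_d·θ_c) = 0.512 / (1 + 0.0870 × 9.59) = 0.512 / 1.834 = 0.2791 g VSS per g BOD₅ removed.
ΔS = 765 − 4.49 = 760.5 mg/L, so the substrate removal rate is 705 × 760.5/1000 = 536.2 kg BOD₅/d.
Net biomass production P_X = Y_obs × Q·(S₀ − S) = 0.2791 × 536.2 = 149.7 kg VSS/d.

P_X ≈ 150 kg VSS/d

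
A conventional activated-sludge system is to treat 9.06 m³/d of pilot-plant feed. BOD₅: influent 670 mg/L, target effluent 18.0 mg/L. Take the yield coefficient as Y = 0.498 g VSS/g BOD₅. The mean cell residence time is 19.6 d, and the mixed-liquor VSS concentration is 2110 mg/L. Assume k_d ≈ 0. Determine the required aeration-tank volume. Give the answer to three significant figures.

V ≈ 27.3 m³

With k_d = 0 the design equation reduces to V = Y Q (S₀−S) θ_c / X = 0.498 × 9.06 × (670 − 18.0) × 19.6 / 2110 = 27.33 m³.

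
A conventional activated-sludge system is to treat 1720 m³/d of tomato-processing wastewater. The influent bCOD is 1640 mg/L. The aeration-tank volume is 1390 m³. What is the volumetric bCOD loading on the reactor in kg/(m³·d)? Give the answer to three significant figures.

L_v ≈ 2.03 kg bCOD/(m³·d)

L_v = Q S₀ / V = 1720 × 1640 × 10⁻³ / 1390 = 2.029 kg/(m³·d).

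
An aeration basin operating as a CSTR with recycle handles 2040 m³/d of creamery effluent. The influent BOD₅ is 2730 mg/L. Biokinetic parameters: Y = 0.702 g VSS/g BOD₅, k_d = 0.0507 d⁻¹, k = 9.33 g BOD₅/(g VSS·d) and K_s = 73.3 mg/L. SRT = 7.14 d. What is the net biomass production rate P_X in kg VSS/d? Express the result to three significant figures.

P_X ≈ 2870 kg VSS/d

From the Monod/SRT balance for a CMAS, S = K_s·(1+k_d θ_c)/[θ_c·(Y k − k_d) − 1] = 73.3 × (1 + 0.0507 × 7.14) / [7.14 × (0.702 × 9.33 − 0.0507) − 1] = 99.83 / 45.40 = 2.199 mg/L.
Y_obs = Y / (1 + k_d θ_c) = 0.702 / (1 + 0.0507 × 7.14) = 0.702 / 1.362 = 0.5154.
Mass of BOD₅ removed per day: Q(S₀ − S) = 2040 × 2728 g/m³ = 5565 kg/d.
So the net sludge growth is P_X = 0.5154 × 5565 = 2868 kg VSS/d.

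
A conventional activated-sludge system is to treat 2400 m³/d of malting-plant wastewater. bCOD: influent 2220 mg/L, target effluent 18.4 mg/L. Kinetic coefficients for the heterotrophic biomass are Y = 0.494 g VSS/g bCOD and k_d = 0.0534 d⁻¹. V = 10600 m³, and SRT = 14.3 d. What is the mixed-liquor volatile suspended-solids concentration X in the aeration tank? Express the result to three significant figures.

X ≈ 2000 mg/L

X = Y·Q·ΔS·θ_c / [V·(1 + k_d θ_c)] = 0.494 × 2400 × (2220 − 18.4) × 14.3 / [10600 × (1 + 0.0534 × 14.3)] = 1997 mg/L.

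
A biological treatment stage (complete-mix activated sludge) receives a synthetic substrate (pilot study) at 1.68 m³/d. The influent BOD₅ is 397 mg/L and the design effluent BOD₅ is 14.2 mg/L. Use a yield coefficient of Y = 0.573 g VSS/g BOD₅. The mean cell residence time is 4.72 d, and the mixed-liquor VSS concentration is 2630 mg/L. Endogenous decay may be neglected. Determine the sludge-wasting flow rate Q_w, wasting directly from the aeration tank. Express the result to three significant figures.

Q_w ≈ 0.140 m³/d

V·X = Y·Q·ΔS·θ_c gives V = 0.573 × 1.68 × (397 − 14.2) × 4.72 / 2630 = 0.6613 m³.
With mixed-liquor wasting, θ_c = V/Q_w, so Q_w = V/θ_c = 0.6613/4.72 = 0.1401 m³/d.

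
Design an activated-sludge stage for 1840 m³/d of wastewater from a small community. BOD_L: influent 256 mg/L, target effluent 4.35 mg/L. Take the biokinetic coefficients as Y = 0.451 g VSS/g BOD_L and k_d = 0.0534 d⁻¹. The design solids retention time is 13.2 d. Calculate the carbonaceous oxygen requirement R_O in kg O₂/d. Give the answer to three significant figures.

Observed yield with endogenous decay: Y_obs = Y / (1 + k_d·θ_c) = 0.451 / (1 + 0.0534 × 13.2) = 0.451 / 1.705 = 0.2645 g VSS/g BOD_L.
Q·(S₀ − S) = 1840 × (256 − 4.35) × 10⁻³ = 463.0 kg/d removed.
P_X = Y_obs·Q·(S₀ − S) = 0.2645 × 463.0 = 122.5 kg VSS/d.
R_O = Q·ΔS − 1.42 P_X = 463.0 − 173.9 = 289.1 kg O₂/d.

R_O ≈ 289 kg O₂/d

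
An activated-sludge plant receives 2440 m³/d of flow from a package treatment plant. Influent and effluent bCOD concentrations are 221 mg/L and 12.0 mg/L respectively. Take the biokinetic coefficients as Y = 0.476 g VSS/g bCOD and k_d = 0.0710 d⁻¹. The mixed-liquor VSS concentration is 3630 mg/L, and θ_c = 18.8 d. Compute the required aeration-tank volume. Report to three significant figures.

V ≈ 538 m³

Rearranging the biomass balance for a CMAS with decay, V = Y·Q·ΔS·θ_c / [X·(1+k_d θ_c)] = 0.476 × 2440 × (221 − 12.0) × 18.8 / [3630 × (1 + 0.0710 × 18.8)] = 4.56×10^6 / 8475 = 538.4 m³.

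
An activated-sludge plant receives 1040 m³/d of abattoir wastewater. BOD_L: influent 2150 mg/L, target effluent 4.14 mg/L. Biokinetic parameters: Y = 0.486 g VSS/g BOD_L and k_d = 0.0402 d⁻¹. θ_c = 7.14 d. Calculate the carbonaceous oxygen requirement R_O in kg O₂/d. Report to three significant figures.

R_O ≈ 1040 kg O₂/d

Y_obs = Y / (1 + k_d θ_c) = 0.486 / (1 + 0.0402 × 7.14) = 0.486 / 1.287 = 0.3776.
Q·(S₀ − S) = 1040 × (2150 − 4.14) × 10⁻³ = 2232 kg/d removed.
Biomass synthesised: P_X = Y_obs × 2232 = 842.7 kg VSS/d.
R_O = Q·(S₀ − S) − 1.42·P_X = 2232 − 1.42 × 842.7 = 1035 kg O₂/d.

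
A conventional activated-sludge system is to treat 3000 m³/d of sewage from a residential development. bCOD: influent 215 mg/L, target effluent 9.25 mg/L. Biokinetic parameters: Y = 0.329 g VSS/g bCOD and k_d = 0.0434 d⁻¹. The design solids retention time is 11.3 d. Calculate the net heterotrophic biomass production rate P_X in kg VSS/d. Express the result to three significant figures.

P_X ≈ 136 kg VSS/d

Correct the yield for decay: Y_obs = Y/(1 + k_d θ_c) = 0.329 / (1 + 0.0434 × 11.3) = 0.329 / 1.490 = 0.2207.
Mass of bCOD removed per day: Q(S₀ − S) = 3000 × 205.8 g/m³ = 617.2 kg/d.
Biomass produced: P_X = Y_obs·Q·ΔS = 0.2207 × 617.2 ≈ 136.3 kg VSS/d.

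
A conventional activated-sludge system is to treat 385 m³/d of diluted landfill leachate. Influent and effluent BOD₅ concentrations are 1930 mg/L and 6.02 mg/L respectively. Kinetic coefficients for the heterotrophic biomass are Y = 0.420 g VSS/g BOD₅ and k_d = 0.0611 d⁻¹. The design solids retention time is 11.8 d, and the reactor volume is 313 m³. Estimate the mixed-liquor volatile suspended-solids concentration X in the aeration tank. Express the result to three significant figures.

From V·X·(1 + k_d·θ_c) = Y·Q·(S₀ − S)·θ_c: X = 0.420 × 385 × (1930 − 6.02) × 11.8 / [313 × (1 + 0.0611 × 11.8)] = 6815 mg/L.

X ≈ 6820 mg/L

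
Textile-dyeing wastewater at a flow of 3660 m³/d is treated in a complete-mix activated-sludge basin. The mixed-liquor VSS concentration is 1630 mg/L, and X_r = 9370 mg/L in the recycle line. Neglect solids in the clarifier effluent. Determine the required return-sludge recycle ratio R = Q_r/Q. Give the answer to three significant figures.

R = Q_r/Q = X/(X_r − X) = 1630 / (9370 − 1630) = 0.2106.

R ≈ 0.211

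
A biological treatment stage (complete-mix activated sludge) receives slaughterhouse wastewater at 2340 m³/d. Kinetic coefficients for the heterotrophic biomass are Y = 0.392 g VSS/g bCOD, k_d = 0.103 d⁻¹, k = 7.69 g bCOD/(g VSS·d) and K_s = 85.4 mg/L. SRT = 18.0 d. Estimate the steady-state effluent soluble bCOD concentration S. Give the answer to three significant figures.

From the Monod/SRT balance for a CMAS, S = K_s·(1+k_d θ_c)/[θ_c·(Y k − k_d) − 1] = 85.4 × (1 + 0.103 × 18.0) / [18.0 × (0.392 × 7.69 − 0.103) − 1] = 243.7 / 51.41 = 4.741 mg/L.

S ≈ 4.74 mg/L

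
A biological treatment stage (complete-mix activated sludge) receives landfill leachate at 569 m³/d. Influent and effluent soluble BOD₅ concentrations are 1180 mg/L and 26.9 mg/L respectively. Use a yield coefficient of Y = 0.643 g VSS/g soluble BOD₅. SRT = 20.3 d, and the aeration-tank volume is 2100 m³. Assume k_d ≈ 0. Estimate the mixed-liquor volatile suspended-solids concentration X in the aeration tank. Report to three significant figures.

X ≈ 4080 mg/L

From V·X = Y·Q·(S₀ − S)·θ_c (decay neglected): X = 0.643 × 569 × (1180 − 26.9) × 20.3 / 2100 = 4078 mg/L.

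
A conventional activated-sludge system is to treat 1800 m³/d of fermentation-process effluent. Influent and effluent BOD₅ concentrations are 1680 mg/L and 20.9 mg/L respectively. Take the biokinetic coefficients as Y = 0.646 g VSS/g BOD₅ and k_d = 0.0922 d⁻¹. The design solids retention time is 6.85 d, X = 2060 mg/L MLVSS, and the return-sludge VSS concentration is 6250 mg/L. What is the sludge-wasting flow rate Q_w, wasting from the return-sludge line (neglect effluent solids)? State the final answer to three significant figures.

Q_w ≈ 189 m³/d

Rearranging the biomass balance for a CMAS with decay, V = Y·Q·ΔS·θ_c / [X·(1+k_d θ_c)] = 0.646 × 1800 × (1680 − 20.9) × 6.85 / [2060 × (1 + 0.0922 × 6.85)] = 1.32×10^7 / 3361 = 3932 m³.
Wasting from the return line (neglecting effluent solids): Q_w = V·X / (θ_c·X_r) = 3932 × 2060 / (6.85 × 6250) = 189.2 m³/d.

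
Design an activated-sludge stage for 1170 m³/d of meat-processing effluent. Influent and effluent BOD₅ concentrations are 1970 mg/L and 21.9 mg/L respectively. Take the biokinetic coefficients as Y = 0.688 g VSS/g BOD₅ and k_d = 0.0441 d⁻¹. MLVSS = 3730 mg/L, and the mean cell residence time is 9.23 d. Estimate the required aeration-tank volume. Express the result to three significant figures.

From the SRT design equation V = Y Q (S₀−S) θ_c / [X (1 + k_d θ_c)] = 0.688 × 1170 × (1970 − 21.9) × 9.23 / [3730 × (1 + 0.0441 × 9.23)] = 1.45×10^7 / 5248 = 2758 m³.

V ≈ 2760 m³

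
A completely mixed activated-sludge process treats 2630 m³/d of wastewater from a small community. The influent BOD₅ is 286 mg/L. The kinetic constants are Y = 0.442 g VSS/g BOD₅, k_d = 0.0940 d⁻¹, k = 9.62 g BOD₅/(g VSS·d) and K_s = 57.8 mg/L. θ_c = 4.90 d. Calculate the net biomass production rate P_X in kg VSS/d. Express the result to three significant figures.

P_X ≈ 224 kg VSS/d

For a completely mixed reactor with recycle the Lawrence–McCarty relation gives S = K_s·(1 + k_d·θ_c) / [θ_c·(Y·k − k_d) − 1] = 57.8 × (1 + 0.0940 × 4.90) / [4.90 × (0.442 × 9.62 − 0.0940) − 1] = 84.42 / 19.37 = 4.357 mg/L.
Correct the yield for decay: Y_obs = Y/(1 + k_d θ_c) = 0.442 / (1 + 0.0940 × 4.90) = 0.442 / 1.461 = 0.3026.
Mass of BOD₅ removed per day: Q(S₀ − S) = 2630 × 281.6 g/m³ = 740.7 kg/d.
P_X = Y_obs · Q(S₀ − S) = 0.3026 × 740.7 = 224.2 kg VSS/d.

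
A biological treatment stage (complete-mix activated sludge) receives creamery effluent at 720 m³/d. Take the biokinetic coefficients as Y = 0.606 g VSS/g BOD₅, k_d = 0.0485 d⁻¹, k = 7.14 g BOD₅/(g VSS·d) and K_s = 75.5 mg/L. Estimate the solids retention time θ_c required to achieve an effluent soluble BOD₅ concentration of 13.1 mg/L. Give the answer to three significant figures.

At the target effluent, Y k S/(K_s+S) = 0.606×7.14×13.1/88.60 = 0.6397 d⁻¹.
θ_c = 1/(μ − k_d) = 1/(0.6397 − 0.0485) = 1/0.5912 = 1.691 d.

θ_c ≈ 1.69 d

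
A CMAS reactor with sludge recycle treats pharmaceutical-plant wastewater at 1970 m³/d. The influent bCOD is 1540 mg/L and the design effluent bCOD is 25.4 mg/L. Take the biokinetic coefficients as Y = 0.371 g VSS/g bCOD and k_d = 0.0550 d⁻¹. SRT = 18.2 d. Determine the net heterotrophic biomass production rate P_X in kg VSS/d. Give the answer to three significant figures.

Y_obs = Y / (1 + k_d θ_c) = 0.371 / (1 + 0.0550 × 18.2) = 0.371 / 2.001 = 0.1854.
Mass of bCOD removed per day: Q(S₀ − S) = 1970 × 1515 g/m³ = 2984 kg/d.
Net biomass production P_X = Y_obs × Q·(S₀ − S) = 0.1854 × 2984 = 553.2 kg VSS/d.

P_X ≈ 553 kg VSS/d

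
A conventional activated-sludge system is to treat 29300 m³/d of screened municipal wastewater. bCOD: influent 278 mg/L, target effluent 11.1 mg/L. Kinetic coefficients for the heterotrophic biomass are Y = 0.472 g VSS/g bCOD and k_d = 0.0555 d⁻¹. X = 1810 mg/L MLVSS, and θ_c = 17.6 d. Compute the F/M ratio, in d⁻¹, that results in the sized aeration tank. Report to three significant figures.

Rearranging the biomass balance for a CMAS with decay, V = Y·Q·ΔS·θ_c / [X·(1+k_d θ_c)] = 0.472 × 29300 × (278 − 11.1) × 17.6 / [1810 × (1 + 0.0555 × 17.6)] = 6.5×10^7 / 3578 = 18156 m³.
F/M = applied load / biomass = Q·S₀/(V·X) = 29300 × 278 / (18156 × 1810) = 0.2479 d⁻¹.

F/M ≈ 0.248 d⁻¹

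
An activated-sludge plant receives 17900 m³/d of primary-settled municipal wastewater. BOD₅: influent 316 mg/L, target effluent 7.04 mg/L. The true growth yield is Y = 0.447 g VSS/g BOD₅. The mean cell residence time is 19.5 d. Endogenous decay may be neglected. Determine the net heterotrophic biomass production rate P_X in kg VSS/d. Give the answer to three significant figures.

P_X ≈ 2470 kg VSS/d

No decay correction is needed, so Y_obs = Y = 0.447.
ΔS = 316 − 7.04 = 309.0 mg/L, so the substrate removal rate is 17900 × 309.0/1000 = 5530 kg BOD₅/d.
So the net sludge growth is P_X = 0.4470 × 5530 = 2472 kg VSS/d.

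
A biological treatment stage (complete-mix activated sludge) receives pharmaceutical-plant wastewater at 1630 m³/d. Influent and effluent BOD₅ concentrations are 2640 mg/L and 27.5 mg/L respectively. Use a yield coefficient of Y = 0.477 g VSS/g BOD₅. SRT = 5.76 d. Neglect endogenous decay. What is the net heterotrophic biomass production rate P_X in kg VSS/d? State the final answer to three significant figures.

Since k_d ≈ 0, Y_obs = Y = 0.477 g VSS/g BOD₅.
Q·(S₀ − S) = 1630 × (2640 − 27.5) × 10⁻³ = 4258 kg/d removed.
Biomass produced: P_X = Y_obs·Q·ΔS = 0.4770 × 4258 ≈ 2031 kg VSS/d.

P_X ≈ 2030 kg VSS/d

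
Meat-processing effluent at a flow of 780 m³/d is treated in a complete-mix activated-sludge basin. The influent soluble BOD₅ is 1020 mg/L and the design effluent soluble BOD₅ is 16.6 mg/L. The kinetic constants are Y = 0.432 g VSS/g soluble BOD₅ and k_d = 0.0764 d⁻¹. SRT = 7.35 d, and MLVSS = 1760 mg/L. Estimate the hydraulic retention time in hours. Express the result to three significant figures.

τ ≈ 27.8 h

From the SRT design equation V = Y Q (S₀−S) θ_c / [X (1 + k_d θ_c)] = 0.432 × 780 × (1020 − 16.6) × 7.35 / [1760 × (1 + 0.0764 × 7.35)] = 2.49×10^6 / 2748 = 904.2 m³.
HRT = V/Q = 904.2 m³ / 780 m³·d⁻¹ = 1.159 d × 24 = 27.82 h.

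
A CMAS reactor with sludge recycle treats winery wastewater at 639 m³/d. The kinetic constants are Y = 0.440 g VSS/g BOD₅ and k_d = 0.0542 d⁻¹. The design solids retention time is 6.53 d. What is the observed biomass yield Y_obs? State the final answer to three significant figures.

Correct the yield for decay: Y_obs = Y/(1 + k_d θ_c) = 0.440 / (1 + 0.0542 × 6.53) = 0.440 / 1.354 = 0.3250.

Y_obs ≈ 0.325 g VSS/g BOD₅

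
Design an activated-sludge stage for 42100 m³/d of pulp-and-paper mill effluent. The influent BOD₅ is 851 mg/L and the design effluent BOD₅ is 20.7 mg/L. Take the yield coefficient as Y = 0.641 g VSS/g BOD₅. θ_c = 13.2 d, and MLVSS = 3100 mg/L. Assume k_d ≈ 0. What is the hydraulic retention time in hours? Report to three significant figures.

τ ≈ 54.4 h

Biomass mass balance (decay neglected): V·X = Y·Q·(S₀ − S)·θ_c, so V = 0.641 × 42100 × (851 − 20.7) × 13.2 / 3100 = 95409 m³.
τ = V/Q = 95409/42100 = 2.266 d, or 54.39 h.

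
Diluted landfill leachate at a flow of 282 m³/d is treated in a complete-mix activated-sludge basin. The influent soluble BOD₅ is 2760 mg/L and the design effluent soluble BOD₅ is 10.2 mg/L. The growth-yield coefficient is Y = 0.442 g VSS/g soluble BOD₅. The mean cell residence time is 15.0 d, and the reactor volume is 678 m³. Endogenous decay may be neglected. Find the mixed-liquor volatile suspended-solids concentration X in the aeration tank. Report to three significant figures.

X ≈ 7580 mg/L

From V·X = Y·Q·(S₀ − S)·θ_c (decay neglected): X = 0.442 × 282 × (2760 − 10.2) × 15.0 / 678 = 7583 mg/L.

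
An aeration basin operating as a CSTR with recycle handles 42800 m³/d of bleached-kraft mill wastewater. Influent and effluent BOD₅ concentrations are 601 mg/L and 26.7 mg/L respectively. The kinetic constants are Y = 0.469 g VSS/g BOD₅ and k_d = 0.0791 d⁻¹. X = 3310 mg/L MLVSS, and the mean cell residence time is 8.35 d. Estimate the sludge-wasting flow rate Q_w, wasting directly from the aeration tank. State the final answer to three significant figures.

Q_w ≈ 2100 m³/d

Rearranging the biomass balance for a CMAS with decay, V = Y·Q·ΔS·θ_c / [X·(1+k_d θ_c)] = 0.469 × 42800 × (601 − 26.7) × 8.35 / [3310 × (1 + 0.0791 × 8.35)] = 9.63×10^7 / 5496 = 17514 m³.
For wasting at MLVSS concentration, Q_w = V/θ_c = 17514/8.35 = 2097 m³/d.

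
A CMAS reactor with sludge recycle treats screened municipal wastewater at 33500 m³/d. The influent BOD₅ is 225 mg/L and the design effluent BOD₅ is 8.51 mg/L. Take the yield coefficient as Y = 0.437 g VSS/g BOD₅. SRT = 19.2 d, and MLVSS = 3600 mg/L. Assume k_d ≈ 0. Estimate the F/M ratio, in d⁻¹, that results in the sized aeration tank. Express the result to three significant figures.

With k_d = 0 the design equation reduces to V = Y Q (S₀−S) θ_c / X = 0.437 × 33500 × (225 − 8.51) × 19.2 / 3600 = 16903 m³.
F/M = Q·S₀ / (V·X) = 33500 × 225 / (16903 × 3600) = 0.1239 g BOD₅·(g VSS·d)⁻¹.

F/M ≈ 0.124 d⁻¹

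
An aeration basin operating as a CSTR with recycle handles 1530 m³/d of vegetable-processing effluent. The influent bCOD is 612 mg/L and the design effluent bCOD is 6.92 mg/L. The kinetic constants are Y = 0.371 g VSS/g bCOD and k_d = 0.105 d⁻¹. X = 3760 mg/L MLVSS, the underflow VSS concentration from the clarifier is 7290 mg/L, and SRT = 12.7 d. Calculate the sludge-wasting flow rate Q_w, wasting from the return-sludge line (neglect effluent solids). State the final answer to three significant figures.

Q_w ≈ 20.2 m³/d

From the SRT design equation V = Y Q (S₀−S) θ_c / [X (1 + k_d θ_c)] = 0.371 × 1530 × (612 − 6.92) × 12.7 / [3760 × (1 + 0.105 × 12.7)] = 4.36×10^6 / 8774 = 497.1 m³.
Wasting from the return line (neglecting effluent solids): Q_w = V·X / (θ_c·X_r) = 497.1 × 3760 / (12.7 × 7290) = 20.19 m³/d.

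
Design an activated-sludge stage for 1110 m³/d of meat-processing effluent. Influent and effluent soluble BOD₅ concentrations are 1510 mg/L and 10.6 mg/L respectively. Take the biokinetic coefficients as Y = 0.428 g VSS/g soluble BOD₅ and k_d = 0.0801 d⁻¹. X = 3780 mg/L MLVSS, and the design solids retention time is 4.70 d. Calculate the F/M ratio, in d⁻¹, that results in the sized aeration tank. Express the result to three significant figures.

From the SRT design equation V = Y Q (S₀−S) θ_c / [X (1 + k_d θ_c)] = 0.428 × 1110 × (1510 − 10.6) × 4.70 / [3780 × (1 + 0.0801 × 4.70)] = 3.35×10^6 / 5203 = 643.5 m³.
F/M = applied load / biomass = Q·S₀/(V·X) = 1110 × 1510 / (643.5 × 3780) = 0.6891 d⁻¹.

F/M ≈ 0.689 d⁻¹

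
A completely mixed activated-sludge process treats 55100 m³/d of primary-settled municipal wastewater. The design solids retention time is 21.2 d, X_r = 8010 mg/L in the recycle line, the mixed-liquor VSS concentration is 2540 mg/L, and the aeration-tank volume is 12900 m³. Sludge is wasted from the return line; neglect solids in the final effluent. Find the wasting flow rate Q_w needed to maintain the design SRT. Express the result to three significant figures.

Q_w = (V·X)/(θ_c X_r) = 12900 × 2540 / (21.2 × 8010) = 193.0 m³/d.

Q_w ≈ 193 m³/d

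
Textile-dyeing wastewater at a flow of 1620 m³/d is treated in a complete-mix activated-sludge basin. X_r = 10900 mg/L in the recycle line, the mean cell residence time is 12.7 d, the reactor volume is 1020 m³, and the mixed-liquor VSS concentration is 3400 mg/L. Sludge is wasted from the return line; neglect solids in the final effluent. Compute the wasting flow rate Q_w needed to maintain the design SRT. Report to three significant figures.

Wasting from the return line (neglecting effluent solids): Q_w = V·X / (θ_c·X_r) = 1020 × 3400 / (12.7 × 10900) = 25.05 m³/d.

Q_w ≈ 25.1 m³/d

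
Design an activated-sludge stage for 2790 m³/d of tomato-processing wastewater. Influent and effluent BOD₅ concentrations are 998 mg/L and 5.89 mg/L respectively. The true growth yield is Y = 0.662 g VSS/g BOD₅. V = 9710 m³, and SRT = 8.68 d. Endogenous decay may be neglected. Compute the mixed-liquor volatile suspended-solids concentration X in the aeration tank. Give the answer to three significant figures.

Without decay, X = Y Q (S₀−S) θ_c / V = 0.662 × 2790 × (998 − 5.89) × 8.68 / 9710 = 1638 mg/L.

X ≈ 1640 mg/L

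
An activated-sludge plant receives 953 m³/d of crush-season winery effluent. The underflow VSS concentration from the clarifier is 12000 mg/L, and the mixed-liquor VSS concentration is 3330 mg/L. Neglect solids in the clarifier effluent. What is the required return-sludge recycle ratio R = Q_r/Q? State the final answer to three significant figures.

R ≈ 0.384

Mass balance around the secondary clarifier (neglecting effluent solids): R = X / (X_r − X) = 3330 / (12000 − 3330) = 0.3841.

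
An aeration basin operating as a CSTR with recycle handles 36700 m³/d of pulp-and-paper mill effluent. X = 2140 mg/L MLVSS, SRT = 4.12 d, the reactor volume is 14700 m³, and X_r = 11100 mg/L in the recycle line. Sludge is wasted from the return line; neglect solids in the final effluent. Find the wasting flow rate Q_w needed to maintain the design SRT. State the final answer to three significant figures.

Q_w ≈ 688 m³/d

Wasting from the return line (neglecting effluent solids): Q_w = V·X / (θ_c·X_r) = 14700 × 2140 / (4.12 × 11100) = 687.9 m³/d.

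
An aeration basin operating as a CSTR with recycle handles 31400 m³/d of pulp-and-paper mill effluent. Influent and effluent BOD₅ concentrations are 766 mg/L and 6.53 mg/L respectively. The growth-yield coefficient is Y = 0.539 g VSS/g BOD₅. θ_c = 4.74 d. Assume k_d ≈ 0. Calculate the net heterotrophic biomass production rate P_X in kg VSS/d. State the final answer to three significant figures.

Since k_d ≈ 0, Y_obs = Y = 0.539 g VSS/g BOD₅.
Q·(S₀ − S) = 31400 × (766 − 6.53) × 10⁻³ = 23847 kg/d removed.
So the net sludge growth is P_X = 0.5390 × 23847 = 12854 kg VSS/d.

P_X ≈ 12900 kg VSS/d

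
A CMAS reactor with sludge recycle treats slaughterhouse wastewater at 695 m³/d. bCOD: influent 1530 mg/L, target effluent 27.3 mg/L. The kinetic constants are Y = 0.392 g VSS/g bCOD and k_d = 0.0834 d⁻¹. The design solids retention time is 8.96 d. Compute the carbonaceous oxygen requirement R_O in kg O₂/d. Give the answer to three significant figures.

R_O ≈ 712 kg O₂/d

Y_obs = Y / (1 + k_d θ_c) = 0.392 / (1 + 0.0834 × 8.96) = 0.392 / 1.747 = 0.2244.
Substrate removed = Q·(S₀ − S) = 695 m³/d × (1530 − 27.3) g/m³ = 1.04×10^6 g/d = 1044 kg/d.
Net sludge production P_X = 0.2244 × 1044 = 234.3 kg VSS/d.
R_O = Q·ΔS − 1.42 P_X = 1044 − 332.7 = 711.7 kg O₂/d.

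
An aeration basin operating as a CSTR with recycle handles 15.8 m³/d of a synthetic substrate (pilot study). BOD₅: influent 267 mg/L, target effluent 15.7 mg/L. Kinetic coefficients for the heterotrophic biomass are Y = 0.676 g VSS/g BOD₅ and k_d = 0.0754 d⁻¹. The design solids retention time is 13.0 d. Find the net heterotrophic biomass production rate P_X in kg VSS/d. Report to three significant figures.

Correct the yield for decay: Y_obs = Y/(1 + k_d θ_c) = 0.676 / (1 + 0.0754 × 13.0) = 0.676 / 1.980 = 0.3414.
Q·(S₀ − S) = 15.8 × (267 − 15.7) × 10⁻³ = 3.971 kg/d removed.
Biomass produced: P_X = Y_obs·Q·ΔS = 0.3414 × 3.971 ≈ 1.355 kg VSS/d.

P_X ≈ 1.36 kg VSS/d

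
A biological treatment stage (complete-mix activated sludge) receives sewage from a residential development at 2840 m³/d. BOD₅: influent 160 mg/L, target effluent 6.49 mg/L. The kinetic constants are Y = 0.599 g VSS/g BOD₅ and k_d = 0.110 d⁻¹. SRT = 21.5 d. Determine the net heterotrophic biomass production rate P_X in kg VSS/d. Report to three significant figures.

Observed yield with endogenous decay: Y_obs = Y / (1 + k_d·θ_c) = 0.599 / (1 + 0.110 × 21.5) = 0.599 / 3.365 = 0.1780 g VSS/g BOD₅.
Mass of BOD₅ removed per day: Q(S₀ − S) = 2840 × 153.5 g/m³ = 436.0 kg/d.
Net biomass production P_X = Y_obs × Q·(S₀ − S) = 0.1780 × 436.0 = 77.61 kg VSS/d.

P_X ≈ 77.6 kg VSS/d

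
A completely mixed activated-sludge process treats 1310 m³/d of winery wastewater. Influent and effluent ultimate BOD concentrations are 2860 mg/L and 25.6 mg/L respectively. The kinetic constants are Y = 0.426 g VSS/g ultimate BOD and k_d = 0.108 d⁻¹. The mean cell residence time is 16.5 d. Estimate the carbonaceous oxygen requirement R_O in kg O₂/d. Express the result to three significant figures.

R_O ≈ 2910 kg O₂/d

Observed yield with endogenous decay: Y_obs = Y / (1 + k_d·θ_c) = 0.426 / (1 + 0.108 × 16.5) = 0.426 / 2.782 = 0.1531 g VSS/g ultimate BOD.
ΔS = 2860 − 25.6 = 2834 mg/L, so the substrate removal rate is 1310 × 2834/1000 = 3713 kg ultimate BOD/d.
Biomass synthesised: P_X = Y_obs × 3713 = 568.6 kg VSS/d.
R_O = Q·(S₀ − S) − 1.42·P_X = 3713 − 1.42 × 568.6 = 2906 kg O₂/d.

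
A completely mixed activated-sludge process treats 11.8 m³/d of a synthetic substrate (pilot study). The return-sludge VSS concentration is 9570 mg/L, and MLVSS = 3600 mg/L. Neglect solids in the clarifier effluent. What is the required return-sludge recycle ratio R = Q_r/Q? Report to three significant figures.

R ≈ 0.603

Mass balance around the secondary clarifier (neglecting effluent solids): R = X / (X_r − X) = 3600 / (9570 − 3600) = 0.6030.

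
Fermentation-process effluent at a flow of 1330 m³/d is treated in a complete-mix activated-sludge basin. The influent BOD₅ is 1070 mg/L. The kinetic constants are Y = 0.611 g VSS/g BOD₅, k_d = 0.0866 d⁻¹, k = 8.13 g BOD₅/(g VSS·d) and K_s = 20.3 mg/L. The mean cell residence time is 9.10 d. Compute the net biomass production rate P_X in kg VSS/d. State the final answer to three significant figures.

For a completely mixed reactor with recycle the Lawrence–McCarty relation gives S = K_s·(1 + k_d·θ_c) / [θ_c·(Y·k − k_d) − 1] = 20.3 × (1 + 0.0866 × 9.10) / [9.10 × (0.611 × 8.13 − 0.0866) − 1] = 36.30 / 43.42 = 0.8361 mg/L.
Y_obs = Y / (1 + k_d θ_c) = 0.611 / (1 + 0.0866 × 9.10) = 0.611 / 1.788 = 0.3417.
Q·(S₀ − S) = 1330 × (1070 − 0.836) × 10⁻³ = 1422 kg/d removed.
Net biomass production P_X = Y_obs × Q·(S₀ − S) = 0.3417 × 1422 = 485.9 kg VSS/d.

P_X ≈ 486 kg VSS/d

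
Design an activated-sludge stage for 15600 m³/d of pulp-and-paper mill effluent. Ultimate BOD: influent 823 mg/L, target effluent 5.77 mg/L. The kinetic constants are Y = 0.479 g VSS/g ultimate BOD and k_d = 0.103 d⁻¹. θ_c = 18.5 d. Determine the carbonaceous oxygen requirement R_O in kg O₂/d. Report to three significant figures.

Observed yield with endogenous decay: Y_obs = Y / (1 + k_d·θ_c) = 0.479 / (1 + 0.103 × 18.5) = 0.479 / 2.905 = 0.1649 g VSS/g ultimate BOD.
Substrate removed = Q·(S₀ − S) = 15600 m³/d × (823 − 5.77) g/m³ = 1.27×10^7 g/d = 12749 kg/d.
P_X = Y_obs·Q·(S₀ − S) = 0.1649 × 12749 = 2102 kg VSS/d.
R_O = Q·(S₀ − S) − 1.42·P_X = 12749 − 1.42 × 2102 = 9764 kg O₂/d.

R_O ≈ 9760 kg O₂/d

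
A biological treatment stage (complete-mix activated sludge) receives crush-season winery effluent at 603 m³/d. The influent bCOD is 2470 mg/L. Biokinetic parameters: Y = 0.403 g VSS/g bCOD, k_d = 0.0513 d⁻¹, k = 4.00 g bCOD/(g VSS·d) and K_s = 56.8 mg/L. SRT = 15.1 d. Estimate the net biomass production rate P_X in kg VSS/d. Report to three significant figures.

From the Monod/SRT balance for a CMAS, S = K_s·(1+k_d θ_c)/[θ_c·(Y k − k_d) − 1] = 56.8 × (1 + 0.0513 × 15.1) / [15.1 × (0.403 × 4.00 − 0.0513) − 1] = 100.8 / 22.57 = 4.467 mg/L.
The observed yield is Y_obs = Y/(1 + k_d·θ_c) = 0.403 / (1 + 0.0513 × 15.1) = 0.403 / 1.775 = 0.2271 g VSS per g bCOD removed.
Substrate removed = Q·(S₀ − S) = 603 m³/d × (2470 − 4.47) g/m³ = 1.49×10^6 g/d = 1487 kg/d.
Net biomass production P_X = Y_obs × Q·(S₀ − S) = 0.2271 × 1487 = 337.6 kg VSS/d.

P_X ≈ 338 kg VSS/d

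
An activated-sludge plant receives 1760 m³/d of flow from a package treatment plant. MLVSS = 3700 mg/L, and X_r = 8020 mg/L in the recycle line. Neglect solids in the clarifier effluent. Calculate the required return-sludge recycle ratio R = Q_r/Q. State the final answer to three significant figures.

R = Q_r/Q = X/(X_r − X) = 3700 / (8020 − 3700) = 0.8565.

R ≈ 0.856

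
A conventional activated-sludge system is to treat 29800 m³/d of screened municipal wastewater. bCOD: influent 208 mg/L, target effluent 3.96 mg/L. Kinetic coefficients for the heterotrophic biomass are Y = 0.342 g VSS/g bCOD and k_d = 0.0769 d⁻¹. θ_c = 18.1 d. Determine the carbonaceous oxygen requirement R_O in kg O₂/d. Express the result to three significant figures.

Correct the yield for decay: Y_obs = Y/(1 + k_d θ_c) = 0.342 / (1 + 0.0769 × 18.1) = 0.342 / 2.392 = 0.1430.
Q·(S₀ − S) = 29800 × (208 − 3.96) × 10⁻³ = 6080 kg/d removed.
Net sludge production P_X = 0.1430 × 6080 = 869.4 kg VSS/d.
Carbonaceous O₂ demand = substrate oxidised − cell-mass equivalent = 6080 − 1.42 × 869.4 = 4846 kg O₂/d.

R_O ≈ 4850 kg O₂/d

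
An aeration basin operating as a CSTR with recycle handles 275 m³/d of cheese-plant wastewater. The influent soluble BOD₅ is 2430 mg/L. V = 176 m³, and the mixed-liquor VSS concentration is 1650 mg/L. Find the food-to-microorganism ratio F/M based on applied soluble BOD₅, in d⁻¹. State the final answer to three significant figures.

Food-to-microorganism ratio F/M = Q S₀ / (V X) = 275 × 2430 / (176.0 × 1650) = 2.301 d⁻¹.

F/M ≈ 2.30 d⁻¹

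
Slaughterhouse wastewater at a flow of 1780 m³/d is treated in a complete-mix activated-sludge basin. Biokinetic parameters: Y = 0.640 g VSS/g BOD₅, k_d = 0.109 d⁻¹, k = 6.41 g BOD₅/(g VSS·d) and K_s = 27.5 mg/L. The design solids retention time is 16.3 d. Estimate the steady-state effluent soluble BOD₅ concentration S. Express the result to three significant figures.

Effluent substrate depends only on kinetics and SRT: S = K_s(1 + k_d θ_c) / [θ_c(Yk − k_d) − 1] = 27.5 × (1 + 0.109 × 16.3) / [16.3 × (0.640 × 6.41 − 0.109) − 1] = 76.36 / 64.09 = 1.191 mg/L.

S ≈ 1.19 mg/L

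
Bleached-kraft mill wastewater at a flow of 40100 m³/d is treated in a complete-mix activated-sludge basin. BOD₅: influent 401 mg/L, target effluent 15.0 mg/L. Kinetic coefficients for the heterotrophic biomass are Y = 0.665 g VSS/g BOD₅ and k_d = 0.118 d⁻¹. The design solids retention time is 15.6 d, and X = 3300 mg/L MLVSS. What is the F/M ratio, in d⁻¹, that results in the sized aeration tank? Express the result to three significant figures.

F/M ≈ 0.284 d⁻¹

Steady-state biomass mass balance: V·X·(1 + k_d·θ_c) = Y·Q·(S₀ − S)·θ_c, so V = 0.665 × 40100 × (401 − 15.0) × 15.6 / [3300 × (1 + 0.118 × 15.6)] = 1.61×10^8 / 9375 = 17129 m³.
Food-to-microorganism ratio F/M = Q S₀ / (V X) = 40100 × 401 / (17129 × 3300) = 0.2845 d⁻¹.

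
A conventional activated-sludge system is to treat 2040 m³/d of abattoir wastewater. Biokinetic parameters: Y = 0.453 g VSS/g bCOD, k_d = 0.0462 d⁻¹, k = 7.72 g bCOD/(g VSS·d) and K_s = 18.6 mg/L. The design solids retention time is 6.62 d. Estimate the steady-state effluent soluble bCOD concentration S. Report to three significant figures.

From the Monod/SRT balance for a CMAS, S = K_s·(1+k_d θ_c)/[θ_c·(Y k − k_d) − 1] = 18.6 × (1 + 0.0462 × 6.62) / [6.62 × (0.453 × 7.72 − 0.0462) − 1] = 24.29 / 21.85 = 1.112 mg/L.

S ≈ 1.11 mg/L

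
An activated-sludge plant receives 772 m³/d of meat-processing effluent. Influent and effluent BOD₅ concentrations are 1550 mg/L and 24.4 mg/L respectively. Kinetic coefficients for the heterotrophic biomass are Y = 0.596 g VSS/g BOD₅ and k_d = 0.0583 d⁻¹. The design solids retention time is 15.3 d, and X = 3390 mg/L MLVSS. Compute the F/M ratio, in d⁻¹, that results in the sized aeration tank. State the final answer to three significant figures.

F/M ≈ 0.211 d⁻¹

Steady-state biomass mass balance: V·X·(1 + k_d·θ_c) = Y·Q·(S₀ − S)·θ_c, so V = 0.596 × 772 × (1550 − 24.4) × 15.3 / [3390 × (1 + 0.0583 × 15.3)] = 1.07×10^7 / 6414 = 1674 m³.
F/M = applied load / biomass = Q·S₀/(V·X) = 772 × 1550 / (1674 × 3390) = 0.2108 d⁻¹.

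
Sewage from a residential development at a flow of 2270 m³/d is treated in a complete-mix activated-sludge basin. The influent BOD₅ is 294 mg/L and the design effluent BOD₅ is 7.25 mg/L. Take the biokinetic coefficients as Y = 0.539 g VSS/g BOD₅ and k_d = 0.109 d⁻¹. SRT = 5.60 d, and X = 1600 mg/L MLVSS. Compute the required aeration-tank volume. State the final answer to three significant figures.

V ≈ 763 m³

Steady-state biomass mass balance: V·X·(1 + k_d·θ_c) = Y·Q·(S₀ − S)·θ_c, so V = 0.539 × 2270 × (294 − 7.25) × 5.60 / [1600 × (1 + 0.109 × 5.60)] = 1.96×10^6 / 2577 = 762.5 m³.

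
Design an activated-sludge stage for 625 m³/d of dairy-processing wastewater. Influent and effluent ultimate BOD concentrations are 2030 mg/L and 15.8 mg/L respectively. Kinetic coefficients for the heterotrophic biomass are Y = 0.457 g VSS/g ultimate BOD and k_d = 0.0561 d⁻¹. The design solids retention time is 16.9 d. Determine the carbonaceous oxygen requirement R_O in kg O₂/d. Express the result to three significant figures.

The observed yield is Y_obs = Y/(1 + k_d·θ_c) = 0.457 / (1 + 0.0561 × 16.9) = 0.457 / 1.948 = 0.2346 g VSS per g ultimate BOD removed.
Q·(S₀ − S) = 625 × (2030 − 15.8) × 10⁻³ = 1259 kg/d removed.
Biomass synthesised: P_X = Y_obs × 1259 = 295.3 kg VSS/d.
R_O = Q·(S₀ − S) − 1.42·P_X = 1259 − 1.42 × 295.3 = 839.5 kg O₂/d.

R_O ≈ 840 kg O₂/d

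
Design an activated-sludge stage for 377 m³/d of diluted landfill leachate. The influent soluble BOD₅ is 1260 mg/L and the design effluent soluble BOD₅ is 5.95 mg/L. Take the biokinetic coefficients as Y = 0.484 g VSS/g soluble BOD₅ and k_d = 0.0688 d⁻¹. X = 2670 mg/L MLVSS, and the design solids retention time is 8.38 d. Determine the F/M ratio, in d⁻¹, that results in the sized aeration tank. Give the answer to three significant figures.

Steady-state biomass mass balance: V·X·(1 + k_d·θ_c) = Y·Q·(S₀ − S)·θ_c, so V = 0.484 × 377 × (1260 − 5.95) × 8.38 / [2670 × (1 + 0.0688 × 8.38)] = 1.92×10^6 / 4209 = 455.5 m³.
F/M = applied load / biomass = Q·S₀/(V·X) = 377 × 1260 / (455.5 × 2670) = 0.3905 d⁻¹.

F/M ≈ 0.391 d⁻¹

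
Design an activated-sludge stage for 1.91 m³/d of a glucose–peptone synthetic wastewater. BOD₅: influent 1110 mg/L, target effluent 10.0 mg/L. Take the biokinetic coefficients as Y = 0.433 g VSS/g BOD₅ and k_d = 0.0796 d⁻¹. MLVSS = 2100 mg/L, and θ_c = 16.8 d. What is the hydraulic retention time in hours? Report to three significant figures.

Rearranging the biomass balance for a CMAS with decay, V = Y·Q·ΔS·θ_c / [X·(1+k_d θ_c)] = 0.433 × 1.91 × (1110 − 10.0) × 16.8 / [2100 × (1 + 0.0796 × 16.8)] = 1.53×10^4 / 4908 = 3.114 m³.
Hydraulic retention time τ = V/Q = 3.114 / 1.91 = 1.630 d = 39.13 h.

τ ≈ 39.1 h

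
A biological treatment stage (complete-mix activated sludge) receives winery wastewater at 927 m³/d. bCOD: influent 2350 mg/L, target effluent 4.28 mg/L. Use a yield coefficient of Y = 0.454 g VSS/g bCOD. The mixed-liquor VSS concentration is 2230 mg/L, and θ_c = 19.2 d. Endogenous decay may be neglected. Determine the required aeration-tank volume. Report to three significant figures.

V ≈ 8500 m³

V·X = Y·Q·ΔS·θ_c gives V = 0.454 × 927 × (2350 − 4.28) × 19.2 / 2230 = 8500 m³.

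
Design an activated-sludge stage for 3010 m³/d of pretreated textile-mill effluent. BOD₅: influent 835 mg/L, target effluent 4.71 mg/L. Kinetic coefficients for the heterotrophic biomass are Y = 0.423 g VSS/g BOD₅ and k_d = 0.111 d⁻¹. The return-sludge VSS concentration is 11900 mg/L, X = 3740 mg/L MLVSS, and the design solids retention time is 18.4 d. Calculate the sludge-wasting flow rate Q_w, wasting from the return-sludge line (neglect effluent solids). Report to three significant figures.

Rearranging the biomass balance for a CMAS with decay, V = Y·Q·ΔS·θ_c / [X·(1+k_d θ_c)] = 0.423 × 3010 × (835 − 4.71) × 18.4 / [3740 × (1 + 0.111 × 18.4)] = 1.95×10^7 / 11379 = 1709 m³.
Q_w = (V·X)/(θ_c X_r) = 1709 × 3740 / (18.4 × 11900) = 29.20 m³/d.

Q_w ≈ 29.2 m³/d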